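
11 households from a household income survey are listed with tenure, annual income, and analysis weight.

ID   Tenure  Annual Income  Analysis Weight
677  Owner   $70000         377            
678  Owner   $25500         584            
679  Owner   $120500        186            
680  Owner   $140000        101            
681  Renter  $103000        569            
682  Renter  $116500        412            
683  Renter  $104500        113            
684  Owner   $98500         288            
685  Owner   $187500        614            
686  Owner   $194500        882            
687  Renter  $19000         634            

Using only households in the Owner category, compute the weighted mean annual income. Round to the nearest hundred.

Owner rows: 677, 678, 679, 680, 684, 685, 686
Weighted sum = 70000×377 + 25500×584 + 120500×186 + 140000×101 + 98500×288 + 187500×614 + 194500×882
  = 26390000 + 14892000 + 22413000 + 14140000 + 28368000 + 115125000 + 171549000 = 392877000
Sum of weights = 377 + 584 + 186 + 101 + 288 + 614 + 882 = 3032
Weighted mean = 392877000 / 3032 = 129576.85

129600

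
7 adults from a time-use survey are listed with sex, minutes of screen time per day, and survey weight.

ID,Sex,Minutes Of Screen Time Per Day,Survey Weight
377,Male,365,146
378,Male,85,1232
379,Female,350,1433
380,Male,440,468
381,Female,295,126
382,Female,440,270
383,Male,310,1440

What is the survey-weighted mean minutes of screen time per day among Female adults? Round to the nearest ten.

360

Female rows: 379, 381, 382
Weighted sum = 350×1433 + 295×126 + 440×270
  = 657520
Sum of weights = 1829
Weighted mean = 657520 / 1829 = 359.49699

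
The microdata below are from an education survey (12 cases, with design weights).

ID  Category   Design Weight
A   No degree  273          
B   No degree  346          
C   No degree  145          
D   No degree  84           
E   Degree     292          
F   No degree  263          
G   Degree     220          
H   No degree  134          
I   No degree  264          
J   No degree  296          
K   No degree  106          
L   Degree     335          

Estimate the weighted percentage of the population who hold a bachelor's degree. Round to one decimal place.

30.7

Sum of weights for 'Degree' = 292 + 220 + 335 = 847
Total weight = 273 + 346 + 145 + 84 + 292 + 263 + 220 + 134 + 264 + 296 + 106 + 335 = 2758
Weighted proportion = 847 / 2758 = 0.3071066 → 30.71066%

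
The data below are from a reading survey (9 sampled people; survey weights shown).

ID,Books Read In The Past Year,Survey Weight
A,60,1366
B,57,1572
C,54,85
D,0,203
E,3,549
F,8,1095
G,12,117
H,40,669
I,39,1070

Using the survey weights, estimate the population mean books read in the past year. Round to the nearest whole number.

Weighted sum = 256455
Sum of weights = 1366 + 1572 + 85 + 203 + 549 + 1095 + 117 + 669 + 1070 = 6726
Weighted mean = 256455 / 6726 = 38.128903

38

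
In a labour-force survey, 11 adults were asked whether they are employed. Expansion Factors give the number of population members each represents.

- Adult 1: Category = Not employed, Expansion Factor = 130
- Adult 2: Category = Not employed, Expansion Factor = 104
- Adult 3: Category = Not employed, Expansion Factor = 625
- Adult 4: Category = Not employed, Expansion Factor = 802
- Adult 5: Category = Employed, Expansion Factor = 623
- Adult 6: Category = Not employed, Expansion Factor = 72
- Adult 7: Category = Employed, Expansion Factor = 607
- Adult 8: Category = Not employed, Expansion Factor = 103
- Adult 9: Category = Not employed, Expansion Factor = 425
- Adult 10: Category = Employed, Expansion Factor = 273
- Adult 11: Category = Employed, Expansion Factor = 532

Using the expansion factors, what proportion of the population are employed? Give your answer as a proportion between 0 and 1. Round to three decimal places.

Sum of weights for 'Employed' = 623 + 607 + 273 + 532 = 2035
Total weight = 130 + 104 + 625 + 802 + 623 + 72 + 607 + 103 + 425 + 273 + 532 = 4296
Weighted proportion = 2035 / 4296 = 0.47369646

0.474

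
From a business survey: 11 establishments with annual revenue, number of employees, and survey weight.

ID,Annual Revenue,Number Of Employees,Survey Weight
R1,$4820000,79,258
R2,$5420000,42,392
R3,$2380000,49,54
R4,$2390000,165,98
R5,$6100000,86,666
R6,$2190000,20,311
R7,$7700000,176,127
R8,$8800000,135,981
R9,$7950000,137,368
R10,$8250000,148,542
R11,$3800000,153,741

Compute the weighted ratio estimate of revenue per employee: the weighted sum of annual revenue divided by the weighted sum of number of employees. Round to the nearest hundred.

54600

Σ wᵢ·y = 4820000×258 + 5420000×392 + 2380000×54 + 2390000×98 + 6100000×666 + 2190000×311 + 7700000×127 + 8800000×981 + 7950000×368 + 8250000×542 + 3800000×741
  = 1243560000 + 2124640000 + 128520000 + 234220000 + 4062600000 + 681090000 + 977900000 + 8632800000 + 2925600000 + 4471500000 + 2815800000 = 28298230000
Σ wᵢ·x = 79×258 + 42×392 + 49×54 + 165×98 + 86×666 + 20×311 + 176×127 + 135×981 + 137×368 + 148×542 + 153×741
  = 20382 + 16464 + 2646 + 16170 + 57276 + 6220 + 22352 + 132435 + 50416 + 80216 + 113373 = 517950
Ratio = 28298230000 / 517950 = 54635.061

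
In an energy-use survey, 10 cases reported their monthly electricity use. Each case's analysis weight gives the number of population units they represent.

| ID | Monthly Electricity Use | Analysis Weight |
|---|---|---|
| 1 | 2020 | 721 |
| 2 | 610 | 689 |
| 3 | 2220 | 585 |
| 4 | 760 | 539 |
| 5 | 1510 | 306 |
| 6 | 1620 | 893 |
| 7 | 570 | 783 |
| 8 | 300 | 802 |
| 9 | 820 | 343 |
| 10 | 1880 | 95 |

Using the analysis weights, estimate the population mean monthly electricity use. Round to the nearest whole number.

Weighted sum = 2020×721 + 610×689 + 2220×585 + 760×539 + 1510×306 + 1620×893 + 570×783 + 300×802 + 820×343 + 1880×95
  = 1456420 + 420290 + 1298700 + 409640 + 462060 + 1446660 + 446310 + 240600 + 281260 + 178600 = 6640540
Sum of weights = 721 + 689 + 585 + 539 + 306 + 893 + 783 + 802 + 343 + 95 = 5756
Weighted mean = 6640540 / 5756 = 1153.6727

1154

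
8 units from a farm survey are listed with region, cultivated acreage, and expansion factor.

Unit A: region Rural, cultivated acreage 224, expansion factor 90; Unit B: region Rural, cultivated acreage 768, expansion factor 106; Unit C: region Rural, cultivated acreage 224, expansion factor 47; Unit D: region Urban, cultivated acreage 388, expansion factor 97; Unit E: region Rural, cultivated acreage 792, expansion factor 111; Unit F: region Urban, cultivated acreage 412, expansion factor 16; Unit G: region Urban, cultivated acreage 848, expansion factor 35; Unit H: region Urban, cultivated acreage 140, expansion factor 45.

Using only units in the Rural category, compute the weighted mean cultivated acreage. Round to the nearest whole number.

Rural rows: A, B, C, E
Weighted sum = 224×90 + 768×106 + 224×47 + 792×111
  = 20160 + 81408 + 10528 + 87912 = 200008
Sum of weights = 90 + 106 + 47 + 111 = 354
Weighted mean = 200008 / 354 = 564.99435

565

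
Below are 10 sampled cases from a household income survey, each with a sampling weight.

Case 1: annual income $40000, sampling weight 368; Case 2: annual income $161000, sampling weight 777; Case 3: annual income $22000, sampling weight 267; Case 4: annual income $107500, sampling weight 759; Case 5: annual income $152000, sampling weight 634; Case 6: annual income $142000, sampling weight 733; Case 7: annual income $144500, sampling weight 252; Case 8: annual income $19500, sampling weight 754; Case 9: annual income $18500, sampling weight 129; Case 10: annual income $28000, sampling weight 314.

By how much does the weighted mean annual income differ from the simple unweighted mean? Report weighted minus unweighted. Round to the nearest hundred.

14800

Unweighted sum = 40000 + 161000 + 22000 + 107500 + 152000 + 142000 + 144500 + 19500 + 18500 + 28000 = 835000
Unweighted mean = 835000 / 10 = 83500
Weighted sum = 40000×368 + 161000×777 + 22000×267 + 107500×759 + 152000×634 + 142000×733 + 144500×252 + 19500×754 + 18500×129 + 28000×314
  = 490033000
Sum of weights = 368 + 777 + 267 + 759 + 634 + 733 + 252 + 754 + 129 + 314 = 4987
Weighted mean = 490033000 / 4987 = 98262.081
Difference (weighted minus unweighted) = 14762.081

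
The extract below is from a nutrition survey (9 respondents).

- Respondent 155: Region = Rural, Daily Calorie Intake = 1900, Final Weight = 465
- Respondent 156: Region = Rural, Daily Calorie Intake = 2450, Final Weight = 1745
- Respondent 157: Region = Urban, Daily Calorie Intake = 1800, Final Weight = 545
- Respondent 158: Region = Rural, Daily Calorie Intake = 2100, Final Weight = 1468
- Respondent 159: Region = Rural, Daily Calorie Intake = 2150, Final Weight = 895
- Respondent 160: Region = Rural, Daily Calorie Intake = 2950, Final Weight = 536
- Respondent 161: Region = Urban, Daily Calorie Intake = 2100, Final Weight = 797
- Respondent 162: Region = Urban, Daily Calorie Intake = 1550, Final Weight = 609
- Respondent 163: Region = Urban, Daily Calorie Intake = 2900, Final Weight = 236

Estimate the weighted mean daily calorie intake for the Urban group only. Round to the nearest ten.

1960

Urban rows: 157, 161, 162, 163
Weighted sum = 1800×545 + 2100×797 + 1550×609 + 2900×236
  = 4283050
Sum of weights = 545 + 797 + 609 + 236 = 2187
Weighted mean = 4283050 / 2187 = 1958.4134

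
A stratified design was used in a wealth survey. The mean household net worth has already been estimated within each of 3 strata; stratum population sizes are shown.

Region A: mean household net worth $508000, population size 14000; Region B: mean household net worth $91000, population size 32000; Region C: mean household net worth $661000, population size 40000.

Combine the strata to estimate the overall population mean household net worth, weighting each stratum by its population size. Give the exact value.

424000

Σ Nₕ·x̄ₕ = 508000×14000 + 91000×32000 + 661000×40000
  = 7112000000 + 2912000000 + 26440000000 = 36464000000
Σ Nₕ = 86000
Overall mean = 36464000000 / 86000 = 424000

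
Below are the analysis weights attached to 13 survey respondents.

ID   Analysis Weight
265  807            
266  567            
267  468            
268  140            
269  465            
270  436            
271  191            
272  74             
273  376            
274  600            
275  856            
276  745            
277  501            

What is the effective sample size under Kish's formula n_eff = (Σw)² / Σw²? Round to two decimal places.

10.48

Σ wᵢ = 6226
Σ wᵢ² = 3699778
n_eff = 6226² / 3699778 = 38763076 / 3699778 = 10.477136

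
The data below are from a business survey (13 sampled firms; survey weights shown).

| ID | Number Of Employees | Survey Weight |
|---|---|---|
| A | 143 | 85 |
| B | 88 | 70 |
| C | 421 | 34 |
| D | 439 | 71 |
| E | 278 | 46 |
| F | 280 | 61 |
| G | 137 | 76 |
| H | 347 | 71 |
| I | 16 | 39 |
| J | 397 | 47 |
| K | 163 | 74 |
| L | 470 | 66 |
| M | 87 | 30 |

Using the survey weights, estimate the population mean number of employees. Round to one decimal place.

251.5

Weighted sum = 193690
Sum of weights = 770
Weighted mean = 193690 / 770 = 251.54545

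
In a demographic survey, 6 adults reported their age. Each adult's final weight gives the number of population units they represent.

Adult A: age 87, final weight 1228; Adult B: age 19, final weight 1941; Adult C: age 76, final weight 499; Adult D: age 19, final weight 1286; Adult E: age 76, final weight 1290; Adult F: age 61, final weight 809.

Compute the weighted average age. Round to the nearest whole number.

50

Weighted sum = 87×1228 + 19×1941 + 76×499 + 19×1286 + 76×1290 + 61×809
  = 106836 + 36879 + 37924 + 24434 + 98040 + 49349 = 353462
Sum of weights = 1228 + 1941 + 499 + 1286 + 1290 + 809 = 7053
Weighted mean = 353462 / 7053 = 50.115128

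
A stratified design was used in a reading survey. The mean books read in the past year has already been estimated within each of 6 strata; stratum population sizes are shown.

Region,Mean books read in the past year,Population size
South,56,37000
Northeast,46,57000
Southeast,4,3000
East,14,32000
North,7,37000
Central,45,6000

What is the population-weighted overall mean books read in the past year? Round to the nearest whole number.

Σ Nₕ·x̄ₕ = 56×37000 + 46×57000 + 4×3000 + 14×32000 + 7×37000 + 45×6000
  = 5683000
Σ Nₕ = 37000 + 57000 + 3000 + 32000 + 37000 + 6000 = 172000
Overall mean = 5683000 / 172000 = 33.040698

33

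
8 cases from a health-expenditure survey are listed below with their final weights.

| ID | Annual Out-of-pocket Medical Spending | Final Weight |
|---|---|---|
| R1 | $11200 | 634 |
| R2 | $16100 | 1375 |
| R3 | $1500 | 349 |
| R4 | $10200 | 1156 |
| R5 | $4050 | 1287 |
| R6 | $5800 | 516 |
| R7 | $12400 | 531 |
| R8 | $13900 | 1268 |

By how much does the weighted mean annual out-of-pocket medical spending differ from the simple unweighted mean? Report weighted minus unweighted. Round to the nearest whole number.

Unweighted sum = 11200 + 16100 + 1500 + 10200 + 4050 + 5800 + 12400 + 13900 = 75150
Unweighted mean = 75150 / 8 = 9393.75
Weighted sum = 11200×634 + 16100×1375 + 1500×349 + 10200×1156 + 4050×1287 + 5800×516 + 12400×531 + 13900×1268
  = 7100800 + 22137500 + 523500 + 11791200 + 5212350 + 2992800 + 6584400 + 17625200 = 73967750
Sum of weights = 7116
Weighted mean = 73967750 / 7116 = 10394.569
Difference (weighted minus unweighted) = 1000.8186

1001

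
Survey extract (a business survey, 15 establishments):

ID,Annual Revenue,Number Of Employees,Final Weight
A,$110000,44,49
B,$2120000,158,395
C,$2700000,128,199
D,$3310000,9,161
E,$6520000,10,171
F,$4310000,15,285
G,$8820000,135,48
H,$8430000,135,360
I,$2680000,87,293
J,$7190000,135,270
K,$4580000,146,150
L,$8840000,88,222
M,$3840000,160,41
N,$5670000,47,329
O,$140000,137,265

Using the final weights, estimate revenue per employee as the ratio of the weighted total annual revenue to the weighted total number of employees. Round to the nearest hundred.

Σ wᵢ·y = 15150420000
Σ wᵢ·x = 314257
Ratio = 15150420000 / 314257 = 48210.286

48200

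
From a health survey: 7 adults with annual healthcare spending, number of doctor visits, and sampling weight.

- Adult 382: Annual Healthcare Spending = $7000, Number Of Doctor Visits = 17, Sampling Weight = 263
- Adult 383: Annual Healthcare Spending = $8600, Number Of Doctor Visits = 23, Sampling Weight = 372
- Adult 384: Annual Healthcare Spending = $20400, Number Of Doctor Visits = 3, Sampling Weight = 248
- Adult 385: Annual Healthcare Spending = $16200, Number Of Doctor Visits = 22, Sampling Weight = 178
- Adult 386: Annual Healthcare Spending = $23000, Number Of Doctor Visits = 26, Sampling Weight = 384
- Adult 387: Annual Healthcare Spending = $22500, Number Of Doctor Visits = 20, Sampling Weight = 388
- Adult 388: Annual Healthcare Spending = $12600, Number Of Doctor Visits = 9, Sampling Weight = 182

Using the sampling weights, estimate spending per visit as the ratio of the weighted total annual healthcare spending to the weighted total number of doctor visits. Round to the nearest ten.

Σ wᵢ·y = 7000×263 + 8600×372 + 20400×248 + 16200×178 + 23000×384 + 22500×388 + 12600×182
  = 32838200
Σ wᵢ·x = 17×263 + 23×372 + 3×248 + 22×178 + 26×384 + 20×388 + 9×182
  = 4471 + 8556 + 744 + 3916 + 9984 + 7760 + 1638 = 37069
Ratio = 32838200 / 37069 = 885.8669

890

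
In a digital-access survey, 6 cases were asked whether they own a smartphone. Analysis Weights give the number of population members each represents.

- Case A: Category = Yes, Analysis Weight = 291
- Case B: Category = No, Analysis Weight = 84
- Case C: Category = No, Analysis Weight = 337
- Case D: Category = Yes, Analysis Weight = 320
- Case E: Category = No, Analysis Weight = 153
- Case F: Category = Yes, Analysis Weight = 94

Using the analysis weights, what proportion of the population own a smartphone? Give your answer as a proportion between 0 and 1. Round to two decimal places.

Sum of weights for 'Yes' = 291 + 320 + 94 = 705
Total weight = 291 + 84 + 337 + 320 + 153 + 94 = 1279
Weighted proportion = 705 / 1279 = 0.55121188

0.55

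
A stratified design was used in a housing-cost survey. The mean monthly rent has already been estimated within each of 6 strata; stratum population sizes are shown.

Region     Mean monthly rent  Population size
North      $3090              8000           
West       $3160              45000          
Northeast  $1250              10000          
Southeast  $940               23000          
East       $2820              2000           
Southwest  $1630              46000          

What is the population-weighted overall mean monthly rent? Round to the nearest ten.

2100

Σ Nₕ·x̄ₕ = 3090×8000 + 3160×45000 + 1250×10000 + 940×23000 + 2820×2000 + 1630×46000
  = 24720000 + 142200000 + 12500000 + 21620000 + 5640000 + 74980000 = 281660000
Σ Nₕ = 134000
Overall mean = 281660000 / 134000 = 2101.9403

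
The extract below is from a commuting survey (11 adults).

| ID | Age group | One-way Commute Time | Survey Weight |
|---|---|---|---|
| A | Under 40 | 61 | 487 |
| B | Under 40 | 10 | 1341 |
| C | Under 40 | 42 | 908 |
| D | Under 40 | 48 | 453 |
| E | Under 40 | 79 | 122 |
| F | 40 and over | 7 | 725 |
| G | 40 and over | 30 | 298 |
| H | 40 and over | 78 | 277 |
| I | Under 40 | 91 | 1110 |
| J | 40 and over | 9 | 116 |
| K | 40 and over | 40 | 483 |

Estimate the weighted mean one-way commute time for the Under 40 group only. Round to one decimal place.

Under 40 rows: A, B, C, D, E, I
Weighted sum = 61×487 + 10×1341 + 42×908 + 48×453 + 79×122 + 91×1110
  = 29707 + 13410 + 38136 + 21744 + 9638 + 101010 = 213645
Sum of weights = 487 + 1341 + 908 + 453 + 122 + 1110 = 4421
Weighted mean = 213645 / 4421 = 48.32504

48.3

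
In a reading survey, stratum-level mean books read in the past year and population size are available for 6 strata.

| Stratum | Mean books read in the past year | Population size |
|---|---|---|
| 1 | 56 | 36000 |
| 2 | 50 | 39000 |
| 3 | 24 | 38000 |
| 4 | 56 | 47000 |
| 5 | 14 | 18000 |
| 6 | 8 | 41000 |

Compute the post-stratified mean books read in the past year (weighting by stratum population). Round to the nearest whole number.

37

Σ Nₕ·x̄ₕ = 56×36000 + 50×39000 + 24×38000 + 56×47000 + 14×18000 + 8×41000
  = 2016000 + 1950000 + 912000 + 2632000 + 252000 + 328000 = 8090000
Σ Nₕ = 219000
Overall mean = 8090000 / 219000 = 36.940639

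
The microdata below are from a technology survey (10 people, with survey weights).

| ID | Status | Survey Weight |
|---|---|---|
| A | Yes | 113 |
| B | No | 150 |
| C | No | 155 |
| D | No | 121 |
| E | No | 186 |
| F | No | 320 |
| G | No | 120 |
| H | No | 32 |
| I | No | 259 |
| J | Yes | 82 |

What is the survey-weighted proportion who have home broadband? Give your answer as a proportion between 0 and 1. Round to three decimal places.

0.127

Sum of weights for 'Yes' = 113 + 82 = 195
Total weight = 113 + 150 + 155 + 121 + 186 + 320 + 120 + 32 + 259 + 82 = 1538
Weighted proportion = 195 / 1538 = 0.12678804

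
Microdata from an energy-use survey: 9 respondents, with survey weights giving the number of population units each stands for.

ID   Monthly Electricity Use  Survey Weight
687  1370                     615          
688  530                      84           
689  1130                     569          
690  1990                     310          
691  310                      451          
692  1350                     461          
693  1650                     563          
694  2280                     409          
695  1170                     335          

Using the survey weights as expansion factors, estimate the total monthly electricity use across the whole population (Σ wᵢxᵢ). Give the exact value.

5162520

Weighted total = 1370×615 + 530×84 + 1130×569 + 1990×310 + 310×451 + 1350×461 + 1650×563 + 2280×409 + 1170×335
  = 842550 + 44520 + 642970 + 616900 + 139810 + 622350 + 928950 + 932520 + 391950 = 5162520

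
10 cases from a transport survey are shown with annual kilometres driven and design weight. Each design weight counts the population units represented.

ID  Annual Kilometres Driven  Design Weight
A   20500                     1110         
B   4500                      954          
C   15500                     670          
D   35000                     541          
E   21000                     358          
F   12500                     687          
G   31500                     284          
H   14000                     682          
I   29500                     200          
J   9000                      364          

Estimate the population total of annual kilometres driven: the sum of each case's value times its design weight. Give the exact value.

Weighted total = 20500×1110 + 4500×954 + 15500×670 + 35000×541 + 21000×358 + 12500×687 + 31500×284 + 14000×682 + 29500×200 + 9000×364
  = 100143500

100143500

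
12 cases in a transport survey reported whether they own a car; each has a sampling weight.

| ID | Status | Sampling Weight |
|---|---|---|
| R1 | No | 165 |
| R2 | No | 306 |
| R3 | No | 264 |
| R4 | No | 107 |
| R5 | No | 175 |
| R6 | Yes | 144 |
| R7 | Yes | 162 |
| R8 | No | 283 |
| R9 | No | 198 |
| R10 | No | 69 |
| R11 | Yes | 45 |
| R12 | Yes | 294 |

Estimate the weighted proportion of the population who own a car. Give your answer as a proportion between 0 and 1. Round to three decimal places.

Sum of weights for 'Yes' = 144 + 162 + 45 + 294 = 645
Total weight = 165 + 306 + 264 + 107 + 175 + 144 + 162 + 283 + 198 + 69 + 45 + 294 = 2212
Weighted proportion = 645 / 2212 = 0.29159132

0.292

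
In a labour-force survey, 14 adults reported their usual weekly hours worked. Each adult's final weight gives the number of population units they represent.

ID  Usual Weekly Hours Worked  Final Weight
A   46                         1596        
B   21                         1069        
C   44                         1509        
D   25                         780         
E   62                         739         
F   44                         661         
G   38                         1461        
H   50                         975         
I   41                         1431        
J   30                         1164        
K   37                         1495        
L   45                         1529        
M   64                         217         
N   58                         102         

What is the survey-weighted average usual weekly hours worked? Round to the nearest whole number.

41

Weighted sum = 598446
Sum of weights = 14728
Weighted mean = 598446 / 14728 = 40.633216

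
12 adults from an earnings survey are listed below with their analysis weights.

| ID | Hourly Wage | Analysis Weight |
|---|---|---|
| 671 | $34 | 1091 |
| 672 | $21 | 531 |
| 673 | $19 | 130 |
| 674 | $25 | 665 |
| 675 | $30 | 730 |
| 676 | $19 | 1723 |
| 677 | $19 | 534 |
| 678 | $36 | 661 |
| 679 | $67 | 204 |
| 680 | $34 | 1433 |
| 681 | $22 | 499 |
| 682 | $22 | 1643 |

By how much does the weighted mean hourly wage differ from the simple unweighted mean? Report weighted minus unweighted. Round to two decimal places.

Unweighted sum = 34 + 21 + 19 + 25 + 30 + 19 + 19 + 36 + 67 + 34 + 22 + 22 = 348
Unweighted mean = 348 / 12 = 29
Weighted sum = 34×1091 + 21×531 + 19×130 + 25×665 + 30×730 + 19×1723 + 19×534 + 36×661 + 67×204 + 34×1433 + 22×499 + 22×1643
  = 37094 + 11151 + 2470 + 16625 + 21900 + 32737 + 10146 + 23796 + 13668 + 48722 + 10978 + 36146 = 265433
Sum of weights = 1091 + 531 + 130 + 665 + 730 + 1723 + 534 + 661 + 204 + 1433 + 499 + 1643 = 9844
Weighted mean = 265433 / 9844 = 26.963937
Difference (weighted minus unweighted) = -2.0360626

-2.04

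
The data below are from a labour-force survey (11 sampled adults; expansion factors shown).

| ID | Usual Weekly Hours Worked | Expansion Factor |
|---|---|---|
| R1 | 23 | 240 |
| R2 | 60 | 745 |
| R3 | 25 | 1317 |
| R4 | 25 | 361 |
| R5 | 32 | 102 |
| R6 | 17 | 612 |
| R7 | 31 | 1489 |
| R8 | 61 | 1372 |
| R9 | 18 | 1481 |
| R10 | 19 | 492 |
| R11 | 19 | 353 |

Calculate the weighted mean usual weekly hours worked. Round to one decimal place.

Weighted sum = 23×240 + 60×745 + 25×1317 + 25×361 + 32×102 + 17×612 + 31×1489 + 61×1372 + 18×1481 + 19×492 + 19×353
  = 278402
Sum of weights = 240 + 745 + 1317 + 361 + 102 + 612 + 1489 + 1372 + 1481 + 492 + 353 = 8564
Weighted mean = 278402 / 8564 = 32.508407

32.5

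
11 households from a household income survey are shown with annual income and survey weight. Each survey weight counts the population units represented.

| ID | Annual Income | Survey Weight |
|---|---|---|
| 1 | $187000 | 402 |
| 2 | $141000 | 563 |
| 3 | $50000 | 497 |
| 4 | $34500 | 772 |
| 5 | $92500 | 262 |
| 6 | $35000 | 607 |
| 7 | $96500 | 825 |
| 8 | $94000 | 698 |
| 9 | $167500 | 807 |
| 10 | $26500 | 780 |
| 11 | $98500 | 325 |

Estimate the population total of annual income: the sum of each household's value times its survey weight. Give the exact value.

584600500

Weighted total = 187000×402 + 141000×563 + 50000×497 + 34500×772 + 92500×262 + 35000×607 + 96500×825 + 94000×698 + 167500×807 + 26500×780 + 98500×325
  = 584600500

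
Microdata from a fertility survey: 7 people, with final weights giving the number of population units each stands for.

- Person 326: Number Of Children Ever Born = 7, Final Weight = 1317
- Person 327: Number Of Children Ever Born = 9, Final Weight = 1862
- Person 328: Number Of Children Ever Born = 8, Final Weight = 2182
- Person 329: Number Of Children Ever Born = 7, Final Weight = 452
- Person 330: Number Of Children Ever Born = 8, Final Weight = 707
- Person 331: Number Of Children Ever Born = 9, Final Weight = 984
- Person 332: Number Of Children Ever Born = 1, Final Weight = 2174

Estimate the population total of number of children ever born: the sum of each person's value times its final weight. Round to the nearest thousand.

Weighted total = 7×1317 + 9×1862 + 8×2182 + 7×452 + 8×707 + 9×984 + 1×2174
  = 9219 + 16758 + 17456 + 3164 + 5656 + 8856 + 2174 = 63283

63000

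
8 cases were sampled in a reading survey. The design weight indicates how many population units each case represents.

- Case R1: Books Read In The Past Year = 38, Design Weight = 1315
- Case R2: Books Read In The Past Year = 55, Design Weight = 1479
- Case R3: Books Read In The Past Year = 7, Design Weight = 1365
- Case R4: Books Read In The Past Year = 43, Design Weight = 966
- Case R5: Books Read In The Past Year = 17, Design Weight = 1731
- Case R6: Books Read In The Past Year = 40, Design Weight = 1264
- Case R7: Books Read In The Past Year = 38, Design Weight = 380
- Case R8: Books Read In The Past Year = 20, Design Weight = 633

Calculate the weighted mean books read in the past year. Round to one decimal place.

31.7

Weighted sum = 289495
Sum of weights = 1315 + 1479 + 1365 + 966 + 1731 + 1264 + 380 + 633 = 9133
Weighted mean = 289495 / 9133 = 31.69769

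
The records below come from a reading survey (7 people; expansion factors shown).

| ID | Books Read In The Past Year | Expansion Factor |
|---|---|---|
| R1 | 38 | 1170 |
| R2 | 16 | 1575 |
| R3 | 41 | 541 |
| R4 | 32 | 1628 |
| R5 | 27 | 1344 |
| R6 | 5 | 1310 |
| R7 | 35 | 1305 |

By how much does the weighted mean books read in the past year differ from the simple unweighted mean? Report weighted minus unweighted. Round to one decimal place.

Unweighted sum = 38 + 16 + 41 + 32 + 27 + 5 + 35 = 194
Unweighted mean = 194 / 7 = 27.714286
Weighted sum = 38×1170 + 16×1575 + 41×541 + 32×1628 + 27×1344 + 5×1310 + 35×1305
  = 44460 + 25200 + 22181 + 52096 + 36288 + 6550 + 45675 = 232450
Sum of weights = 1170 + 1575 + 541 + 1628 + 1344 + 1310 + 1305 = 8873
Weighted mean = 232450 / 8873 = 26.197453
Difference (weighted minus unweighted) = -1.5168328

-1.5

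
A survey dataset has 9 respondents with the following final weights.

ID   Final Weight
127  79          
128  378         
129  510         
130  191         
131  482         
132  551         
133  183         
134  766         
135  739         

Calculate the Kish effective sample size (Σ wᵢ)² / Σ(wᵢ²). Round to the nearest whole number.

7

Σ wᵢ = 79 + 378 + 510 + 191 + 482 + 551 + 183 + 766 + 739 = 3879
Σ wᵢ² = 6241 + 142884 + 260100 + 36481 + 232324 + 303601 + 33489 + 586756 + 546121 = 2147997
n_eff = 3879² / 2147997 = 15046641 / 2147997 = 7.0049637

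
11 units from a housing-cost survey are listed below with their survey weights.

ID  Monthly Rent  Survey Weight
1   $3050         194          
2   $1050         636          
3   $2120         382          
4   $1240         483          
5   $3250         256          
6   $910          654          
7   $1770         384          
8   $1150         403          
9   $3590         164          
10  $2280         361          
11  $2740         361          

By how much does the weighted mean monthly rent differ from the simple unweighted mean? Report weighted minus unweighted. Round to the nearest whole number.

Unweighted sum = 3050 + 1050 + 2120 + 1240 + 3250 + 910 + 1770 + 1150 + 3590 + 2280 + 2740 = 23150
Unweighted mean = 23150 / 11 = 2104.5455
Weighted sum = 3050×194 + 1050×636 + 2120×382 + 1240×483 + 3250×256 + 910×654 + 1770×384 + 1150×403 + 3590×164 + 2280×361 + 2740×361
  = 591700 + 667800 + 809840 + 598920 + 832000 + 595140 + 679680 + 463450 + 588760 + 823080 + 989140 = 7639510
Sum of weights = 194 + 636 + 382 + 483 + 256 + 654 + 384 + 403 + 164 + 361 + 361 = 4278
Weighted mean = 7639510 / 4278 = 1785.7667
Difference (weighted minus unweighted) = -318.77874

-319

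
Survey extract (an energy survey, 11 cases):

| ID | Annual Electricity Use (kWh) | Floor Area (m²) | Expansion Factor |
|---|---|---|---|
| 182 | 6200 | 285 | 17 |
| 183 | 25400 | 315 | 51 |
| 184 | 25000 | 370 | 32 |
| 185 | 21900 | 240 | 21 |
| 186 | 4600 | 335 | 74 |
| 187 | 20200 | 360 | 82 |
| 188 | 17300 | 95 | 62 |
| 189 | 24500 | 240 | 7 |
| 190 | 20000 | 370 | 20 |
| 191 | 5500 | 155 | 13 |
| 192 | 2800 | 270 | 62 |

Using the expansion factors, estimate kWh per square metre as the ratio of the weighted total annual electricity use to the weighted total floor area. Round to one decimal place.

52.0

Σ wᵢ·y = 6200×17 + 25400×51 + 25000×32 + 21900×21 + 4600×74 + 20200×82 + 17300×62 + 24500×7 + 20000×20 + 5500×13 + 2800×62
  = 105400 + 1295400 + 800000 + 459900 + 340400 + 1656400 + 1072600 + 171500 + 400000 + 71500 + 173600 = 6546700
Σ wᵢ·x = 285×17 + 315×51 + 370×32 + 240×21 + 335×74 + 360×82 + 95×62 + 240×7 + 370×20 + 155×13 + 270×62
  = 4845 + 16065 + 11840 + 5040 + 24790 + 29520 + 5890 + 1680 + 7400 + 2015 + 16740 = 125825
Ratio = 6546700 / 125825 = 52.030201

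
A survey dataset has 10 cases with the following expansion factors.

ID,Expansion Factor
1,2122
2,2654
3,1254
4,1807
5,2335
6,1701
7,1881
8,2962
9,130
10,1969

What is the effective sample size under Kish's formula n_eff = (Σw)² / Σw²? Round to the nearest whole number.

9

Σ wᵢ = 2122 + 2654 + 1254 + 1807 + 2335 + 1701 + 1881 + 2962 + 130 + 1969 = 18815
Σ wᵢ² = 4502884 + 7043716 + 1572516 + 3265249 + 5452225 + 2893401 + 3538161 + 8773444 + 16900 + 3876961 = 40935457
n_eff = 18815² / 40935457 = 354004225 / 40935457 = 8.647863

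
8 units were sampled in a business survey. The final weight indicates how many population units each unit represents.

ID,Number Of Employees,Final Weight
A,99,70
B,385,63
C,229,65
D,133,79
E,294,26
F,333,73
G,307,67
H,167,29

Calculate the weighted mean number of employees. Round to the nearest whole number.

241

Weighted sum = 99×70 + 385×63 + 229×65 + 133×79 + 294×26 + 333×73 + 307×67 + 167×29
  = 6930 + 24255 + 14885 + 10507 + 7644 + 24309 + 20569 + 4843 = 113942
Sum of weights = 70 + 63 + 65 + 79 + 26 + 73 + 67 + 29 = 472
Weighted mean = 113942 / 472 = 241.40254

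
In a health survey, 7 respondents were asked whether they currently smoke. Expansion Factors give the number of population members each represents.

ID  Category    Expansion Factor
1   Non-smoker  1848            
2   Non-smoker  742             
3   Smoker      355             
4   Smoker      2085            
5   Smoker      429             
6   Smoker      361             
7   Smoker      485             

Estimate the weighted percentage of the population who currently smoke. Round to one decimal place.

58.9

Sum of weights for 'Smoker' = 355 + 2085 + 429 + 361 + 485 = 3715
Total weight = 1848 + 742 + 355 + 2085 + 429 + 361 + 485 = 6305
Weighted proportion = 3715 / 6305 = 0.58921491 → 58.921491%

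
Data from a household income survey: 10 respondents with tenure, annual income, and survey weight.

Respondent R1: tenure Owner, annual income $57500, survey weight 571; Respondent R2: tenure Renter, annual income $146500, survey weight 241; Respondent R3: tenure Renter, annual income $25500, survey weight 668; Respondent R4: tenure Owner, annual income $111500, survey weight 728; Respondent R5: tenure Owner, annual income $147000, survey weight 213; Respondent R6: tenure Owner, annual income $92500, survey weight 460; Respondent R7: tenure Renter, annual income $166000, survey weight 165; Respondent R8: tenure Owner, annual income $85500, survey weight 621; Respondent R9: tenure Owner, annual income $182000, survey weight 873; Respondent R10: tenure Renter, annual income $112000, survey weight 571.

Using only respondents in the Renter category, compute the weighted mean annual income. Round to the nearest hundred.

87300

Renter rows: R2, R3, R7, R10
Weighted sum = 146500×241 + 25500×668 + 166000×165 + 112000×571
  = 143682500
Sum of weights = 241 + 668 + 165 + 571 = 1645
Weighted mean = 143682500 / 1645 = 87344.985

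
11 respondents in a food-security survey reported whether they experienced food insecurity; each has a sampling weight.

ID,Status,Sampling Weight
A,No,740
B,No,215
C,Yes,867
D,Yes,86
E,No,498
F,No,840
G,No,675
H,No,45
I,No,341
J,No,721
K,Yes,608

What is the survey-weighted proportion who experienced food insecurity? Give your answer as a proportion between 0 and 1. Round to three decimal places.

0.277

Sum of weights for 'Yes' = 867 + 86 + 608 = 1561
Total weight = 740 + 215 + 867 + 86 + 498 + 840 + 675 + 45 + 341 + 721 + 608 = 5636
Weighted proportion = 1561 / 5636 = 0.27696948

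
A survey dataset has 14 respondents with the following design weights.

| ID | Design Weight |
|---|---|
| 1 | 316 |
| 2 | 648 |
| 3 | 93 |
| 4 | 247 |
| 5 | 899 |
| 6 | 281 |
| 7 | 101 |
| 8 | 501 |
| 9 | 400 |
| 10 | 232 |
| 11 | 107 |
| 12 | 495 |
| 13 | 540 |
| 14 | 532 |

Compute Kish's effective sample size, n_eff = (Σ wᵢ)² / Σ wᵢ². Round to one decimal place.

Σ wᵢ = 5392
Σ wᵢ² = 2782704
n_eff = 5392² / 2782704 = 29073664 / 2782704 = 10.44799

10.4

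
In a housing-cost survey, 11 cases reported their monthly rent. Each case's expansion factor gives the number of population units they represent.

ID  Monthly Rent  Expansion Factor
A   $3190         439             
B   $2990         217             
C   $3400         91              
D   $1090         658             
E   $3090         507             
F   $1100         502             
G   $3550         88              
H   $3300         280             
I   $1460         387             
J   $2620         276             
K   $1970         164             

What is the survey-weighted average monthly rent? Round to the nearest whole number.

2228

Weighted sum = 3190×439 + 2990×217 + 3400×91 + 1090×658 + 3090×507 + 1100×502 + 3550×88 + 3300×280 + 1460×387 + 2620×276 + 1970×164
  = 1400410 + 648830 + 309400 + 717220 + 1566630 + 552200 + 312400 + 924000 + 565020 + 723120 + 323080 = 8042310
Sum of weights = 439 + 217 + 91 + 658 + 507 + 502 + 88 + 280 + 387 + 276 + 164 = 3609
Weighted mean = 8042310 / 3609 = 2228.404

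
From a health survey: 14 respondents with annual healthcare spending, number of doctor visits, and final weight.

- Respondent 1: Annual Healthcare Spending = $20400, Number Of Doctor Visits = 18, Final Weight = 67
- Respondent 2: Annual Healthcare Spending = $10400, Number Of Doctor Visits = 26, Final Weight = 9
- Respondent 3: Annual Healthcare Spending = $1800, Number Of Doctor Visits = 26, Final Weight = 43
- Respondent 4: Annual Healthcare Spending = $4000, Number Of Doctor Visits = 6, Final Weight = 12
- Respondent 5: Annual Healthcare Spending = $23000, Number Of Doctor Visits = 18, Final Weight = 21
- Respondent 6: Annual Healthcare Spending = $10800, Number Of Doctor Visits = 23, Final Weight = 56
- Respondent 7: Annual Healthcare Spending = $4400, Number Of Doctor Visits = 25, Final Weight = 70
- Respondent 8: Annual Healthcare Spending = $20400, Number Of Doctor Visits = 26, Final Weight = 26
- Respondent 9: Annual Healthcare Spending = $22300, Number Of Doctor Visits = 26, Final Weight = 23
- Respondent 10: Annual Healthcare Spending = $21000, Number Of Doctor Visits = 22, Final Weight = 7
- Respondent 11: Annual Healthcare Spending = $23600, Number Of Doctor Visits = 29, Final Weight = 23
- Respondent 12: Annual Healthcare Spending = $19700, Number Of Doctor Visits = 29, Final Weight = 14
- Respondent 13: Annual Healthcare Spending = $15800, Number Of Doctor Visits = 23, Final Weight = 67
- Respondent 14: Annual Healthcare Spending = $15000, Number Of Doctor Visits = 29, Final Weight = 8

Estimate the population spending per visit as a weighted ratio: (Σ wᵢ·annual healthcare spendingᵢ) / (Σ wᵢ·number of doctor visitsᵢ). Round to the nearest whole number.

598

Σ wᵢ·y = 6169100
Σ wᵢ·x = 10320
Ratio = 6169100 / 10320 = 597.78101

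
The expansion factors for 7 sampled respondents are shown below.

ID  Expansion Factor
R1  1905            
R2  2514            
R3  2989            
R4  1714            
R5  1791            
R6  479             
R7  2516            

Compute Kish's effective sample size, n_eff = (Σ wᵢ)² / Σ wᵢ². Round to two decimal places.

6.12

Σ wᵢ = 13908
Σ wᵢ² = 3629025 + 6320196 + 8934121 + 2937796 + 3207681 + 229441 + 6330256 = 31588516
n_eff = 13908² / 31588516 = 193432464 / 31588516 = 6.1235059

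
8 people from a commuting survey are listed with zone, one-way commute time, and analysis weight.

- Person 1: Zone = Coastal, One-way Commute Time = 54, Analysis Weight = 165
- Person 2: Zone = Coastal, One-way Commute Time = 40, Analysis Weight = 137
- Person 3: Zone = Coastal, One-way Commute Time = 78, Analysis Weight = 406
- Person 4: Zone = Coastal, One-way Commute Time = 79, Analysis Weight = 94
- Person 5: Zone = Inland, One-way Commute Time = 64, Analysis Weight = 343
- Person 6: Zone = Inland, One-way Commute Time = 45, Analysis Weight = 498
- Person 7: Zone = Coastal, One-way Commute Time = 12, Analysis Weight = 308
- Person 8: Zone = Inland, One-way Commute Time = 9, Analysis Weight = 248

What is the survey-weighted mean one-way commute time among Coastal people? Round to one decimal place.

51.5

Coastal rows: 1, 2, 3, 4, 7
Weighted sum = 57180
Sum of weights = 165 + 137 + 406 + 94 + 308 = 1110
Weighted mean = 57180 / 1110 = 51.513514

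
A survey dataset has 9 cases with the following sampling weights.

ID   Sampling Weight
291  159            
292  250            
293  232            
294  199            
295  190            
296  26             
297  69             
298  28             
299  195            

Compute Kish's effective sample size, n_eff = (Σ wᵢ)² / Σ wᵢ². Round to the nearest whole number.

7

Σ wᵢ = 159 + 250 + 232 + 199 + 190 + 26 + 69 + 28 + 195 = 1348
Σ wᵢ² = 25281 + 62500 + 53824 + 39601 + 36100 + 676 + 4761 + 784 + 38025 = 261552
n_eff = 1348² / 261552 = 1817104 / 261552 = 6.947391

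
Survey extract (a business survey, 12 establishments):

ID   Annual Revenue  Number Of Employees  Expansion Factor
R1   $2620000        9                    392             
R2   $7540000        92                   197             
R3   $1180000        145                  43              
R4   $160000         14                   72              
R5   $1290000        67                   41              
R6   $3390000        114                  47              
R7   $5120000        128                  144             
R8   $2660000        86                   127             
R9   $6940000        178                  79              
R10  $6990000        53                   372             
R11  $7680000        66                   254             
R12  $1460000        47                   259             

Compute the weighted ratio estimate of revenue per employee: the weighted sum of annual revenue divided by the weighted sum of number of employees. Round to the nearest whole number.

Σ wᵢ·y = 2620000×392 + 7540000×197 + 1180000×43 + 160000×72 + 1290000×41 + 3390000×47 + 5120000×144 + 2660000×127 + 6940000×79 + 6990000×372 + 7680000×254 + 1460000×259
  = 1027040000 + 1485380000 + 50740000 + 11520000 + 52890000 + 159330000 + 737280000 + 337820000 + 548260000 + 2600280000 + 1950720000 + 378140000 = 9339400000
Σ wᵢ·x = 9×392 + 92×197 + 145×43 + 14×72 + 67×41 + 114×47 + 128×144 + 86×127 + 178×79 + 53×372 + 66×254 + 47×259
  = 3528 + 18124 + 6235 + 1008 + 2747 + 5358 + 18432 + 10922 + 14062 + 19716 + 16764 + 12173 = 129069
Ratio = 9339400000 / 129069 = 72359.746

72360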